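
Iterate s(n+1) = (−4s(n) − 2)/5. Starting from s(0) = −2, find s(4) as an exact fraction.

−594/625

s(1) = (−4·(−2) − 2)/5 = 6/5.
s(2) = (−4·(6/5) − 2)/5 = −34/25.
s(3) = (−4·(−34/25) − 2)/5 = 86/125.
s(4) = (−4·(86/125) − 2)/5 = −594/625.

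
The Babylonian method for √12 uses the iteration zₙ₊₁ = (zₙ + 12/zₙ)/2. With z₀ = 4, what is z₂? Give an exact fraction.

97/28

z₁ = (4 + 12/4)/2 = 7/2.
z₂ = (7/2 + 12/(7/2))/2 = 97/28.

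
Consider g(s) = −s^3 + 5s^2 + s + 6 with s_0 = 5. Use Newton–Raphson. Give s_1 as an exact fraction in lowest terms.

131/24

g'(s) = −3s^2 + 10s + 1.
g(5) = 11, g'(5) = −24, so s_1 = 5 − 11/(−24) = 131/24.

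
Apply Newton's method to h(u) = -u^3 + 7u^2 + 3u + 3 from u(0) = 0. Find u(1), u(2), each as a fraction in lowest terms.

u(1) = -1, u(2) = -3/7

h'(u) = -3u^2 + 14u + 3.
h(0) = 3, h'(0) = 3, so u(1) = 0 - 3/3 = -1.
h(-1) = 8, h'(-1) = -14, so u(2) = (-1) - 8/(-14) = -3/7.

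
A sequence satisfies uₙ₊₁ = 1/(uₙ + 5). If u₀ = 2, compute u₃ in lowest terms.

36/187

u₁ = 1/(2 + 5) = 1/7.
u₂ = 1/(1/7 + 5) = 7/36.
u₃ = 1/(7/36 + 5) = 36/187.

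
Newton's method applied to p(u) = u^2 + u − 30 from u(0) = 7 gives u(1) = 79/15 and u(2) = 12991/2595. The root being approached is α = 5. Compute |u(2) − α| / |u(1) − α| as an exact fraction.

u(1) − α = 79/15 − 5 = 4/15, so |u(1) − α| = 4/15.
u(2) − α = 12991/2595 − 5 = 16/2595, so |u(2) − α| = 16/2595.
Ratio = (16/2595) / (4/15) = 4/173.

4/173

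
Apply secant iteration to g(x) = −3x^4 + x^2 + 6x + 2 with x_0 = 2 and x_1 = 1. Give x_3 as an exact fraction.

949/517

g(2) = −30, g(1) = 6. x_2 = 1 − 6·(1 − 2)/(6 − (−30)) = 7/6.
g(1) = 6, g(7/6) = 2075/432. x_3 = (7/6) − (2075/432)·((7/6) − 1)/((2075/432) − 6) = 949/517.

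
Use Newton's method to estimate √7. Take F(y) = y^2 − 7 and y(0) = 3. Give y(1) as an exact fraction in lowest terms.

8/3

F'(y) = 2y.
F(3) = 2, F'(3) = 6, so y(1) = 3 − 2/6 = 8/3.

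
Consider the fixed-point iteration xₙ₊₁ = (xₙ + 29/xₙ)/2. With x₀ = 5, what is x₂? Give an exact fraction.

727/135

x₁ = (5 + 29/5)/2 = 27/5.
x₂ = (27/5 + 29/(27/5))/2 = 727/135.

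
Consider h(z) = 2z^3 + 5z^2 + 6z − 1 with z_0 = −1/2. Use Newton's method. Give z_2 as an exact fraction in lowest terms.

h'(z) = 6z^2 + 10z + 6.
h(−1/2) = −3, h'(−1/2) = 5/2, so z_1 = (−1/2) − (−3)/(5/2) = 7/10.
h(7/10) = 792/125, h'(7/10) = 797/50, so z_2 = (7/10) − (792/125)/(797/50) = 2411/7970.

2411/7970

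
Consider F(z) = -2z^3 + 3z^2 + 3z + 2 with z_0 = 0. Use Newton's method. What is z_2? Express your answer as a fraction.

F'(z) = -6z^2 + 6z + 3.
F(0) = 2, F'(0) = 3, so z_1 = 0 - 2/3 = -2/3.
F(-2/3) = 52/27, F'(-2/3) = -11/3, so z_2 = (-2/3) - (52/27)/(-11/3) = -14/99.

-14/99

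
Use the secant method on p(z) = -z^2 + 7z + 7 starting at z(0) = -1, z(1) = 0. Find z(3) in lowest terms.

-8/9

p(-1) = -1, p(0) = 7. z(2) = 0 - 7·(0 - (-1))/(7 - (-1)) = -7/8.
p(0) = 7, p(-7/8) = 7/64. z(3) = (-7/8) - (7/64)·((-7/8) - 0)/((7/64) - 7) = -8/9.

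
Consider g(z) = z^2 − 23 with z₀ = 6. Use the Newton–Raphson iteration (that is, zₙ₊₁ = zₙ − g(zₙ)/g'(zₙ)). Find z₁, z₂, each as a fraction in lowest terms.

z₁ = 59/12, z₂ = 6793/1416

g'(z) = 2z.
g(6) = 13, g'(6) = 12, so z₁ = 6 − 13/12 = 59/12.
g(59/12) = 169/144, g'(59/12) = 59/6, so z₂ = (59/12) − (169/144)/(59/6) = 6793/1416.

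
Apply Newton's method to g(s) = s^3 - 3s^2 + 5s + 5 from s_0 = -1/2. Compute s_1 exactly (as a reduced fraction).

-24/35

g'(s) = 3s^2 - 6s + 5.
g(-1/2) = 13/8, g'(-1/2) = 35/4, so s_1 = (-1/2) - (13/8)/(35/4) = -24/35.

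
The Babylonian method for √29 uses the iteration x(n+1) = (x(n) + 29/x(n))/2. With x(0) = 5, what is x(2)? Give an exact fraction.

x(1) = (5 + 29/5)/2 = 27/5.
x(2) = (27/5 + 29/(27/5))/2 = 727/135.

727/135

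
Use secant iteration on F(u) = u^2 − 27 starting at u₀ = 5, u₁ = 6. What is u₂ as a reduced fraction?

F(5) = −2, F(6) = 9. u₂ = 6 − 9·(6 − 5)/(9 − (−2)) = 57/11.

57/11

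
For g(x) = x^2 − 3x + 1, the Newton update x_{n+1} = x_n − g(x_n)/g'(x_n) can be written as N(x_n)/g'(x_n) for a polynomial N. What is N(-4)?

15

g'(x) = 2x − 3.
N(x) = x·g'(x) − g(x) = x·(2x − 3) − (x^2 − 3x + 1) = x^2 − 1.
N(-4) = 15.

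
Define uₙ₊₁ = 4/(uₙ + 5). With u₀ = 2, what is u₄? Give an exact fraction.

892/1271

u₁ = 4/(2 + 5) = 4/7.
u₂ = 4/(4/7 + 5) = 28/39.
u₃ = 4/(28/39 + 5) = 156/223.
u₄ = 4/(156/223 + 5) = 892/1271.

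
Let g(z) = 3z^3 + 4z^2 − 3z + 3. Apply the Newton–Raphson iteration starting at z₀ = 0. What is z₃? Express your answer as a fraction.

−5/13

g'(z) = 9z^2 + 8z − 3.
g(0) = 3, g'(0) = −3, so z₁ = 0 − 3/(−3) = 1.
g(1) = 7, g'(1) = 14, so z₂ = 1 − 7/14 = 1/2.
g(1/2) = 23/8, g'(1/2) = 13/4, so z₃ = (1/2) − (23/8)/(13/4) = −5/13.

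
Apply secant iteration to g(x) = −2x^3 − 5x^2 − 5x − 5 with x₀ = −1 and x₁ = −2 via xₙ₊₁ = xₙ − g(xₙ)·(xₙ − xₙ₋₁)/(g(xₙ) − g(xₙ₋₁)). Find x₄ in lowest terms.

−341750/181859

g(−1) = −3, g(−2) = 1. x₂ = (−2) − 1·((−2) − (−1))/(1 − (−3)) = −7/4.
g(−2) = 1, g(−7/4) = −27/32. x₃ = (−7/4) − (−27/32)·((−7/4) − (−2))/((−27/32) − 1) = −110/59.
g(−7/4) = −27/32, g(−110/59) = −19845/205379. x₄ = (−110/59) − (−19845/205379)·((−110/59) − (−7/4))/((−19845/205379) − (−27/32)) = −341750/181859.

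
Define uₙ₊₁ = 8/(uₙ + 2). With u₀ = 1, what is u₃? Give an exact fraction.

28/13

u₁ = 8/(1 + 2) = 8/3.
u₂ = 8/(8/3 + 2) = 12/7.
u₃ = 8/(12/7 + 2) = 28/13.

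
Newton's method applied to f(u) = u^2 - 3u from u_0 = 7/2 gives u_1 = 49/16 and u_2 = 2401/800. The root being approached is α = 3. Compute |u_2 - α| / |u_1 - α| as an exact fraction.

1/50

u_1 - α = 49/16 - 3 = 1/16, so |u_1 - α| = 1/16.
u_2 - α = 2401/800 - 3 = 1/800, so |u_2 - α| = 1/800.
Ratio = (1/800) / (1/16) = 1/50.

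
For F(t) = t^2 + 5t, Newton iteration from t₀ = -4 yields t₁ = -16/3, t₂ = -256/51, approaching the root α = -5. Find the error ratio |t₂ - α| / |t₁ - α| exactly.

t₁ - α = -16/3 - (-5) = -16/3 + 5 = -1/3, so |t₁ - α| = 1/3.
t₂ - α = -256/51 - (-5) = -256/51 + 5 = -1/51, so |t₂ - α| = 1/51.
Ratio = (1/51) / (1/3) = 1/17.

1/17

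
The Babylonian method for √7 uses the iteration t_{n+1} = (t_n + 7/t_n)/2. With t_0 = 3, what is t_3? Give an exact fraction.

t_1 = (3 + 7/3)/2 = 8/3.
t_2 = (8/3 + 7/(8/3))/2 = 127/48.
t_3 = (127/48 + 7/(127/48))/2 = 32257/12192.

32257/12192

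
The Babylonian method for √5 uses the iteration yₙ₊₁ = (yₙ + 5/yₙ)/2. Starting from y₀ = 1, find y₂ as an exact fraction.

7/3

y₁ = (1 + 5/1)/2 = 3.
y₂ = (3 + 5/3)/2 = 7/3.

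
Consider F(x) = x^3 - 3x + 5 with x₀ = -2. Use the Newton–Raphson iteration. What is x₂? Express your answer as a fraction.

F'(x) = 3x^2 - 3.
F(-2) = 3, F'(-2) = 9, so x₁ = (-2) - 3/9 = -7/3.
F(-7/3) = -19/27, F'(-7/3) = 40/3, so x₂ = (-7/3) - (-19/27)/(40/3) = -821/360.

-821/360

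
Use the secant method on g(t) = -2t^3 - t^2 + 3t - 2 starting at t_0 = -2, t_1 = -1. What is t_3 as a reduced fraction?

-2

g(-2) = 4, g(-1) = -4. t_2 = (-1) - (-4)·((-1) - (-2))/((-4) - 4) = -3/2.
g(-1) = -4, g(-3/2) = -2. t_3 = (-3/2) - (-2)·((-3/2) - (-1))/((-2) - (-4)) = -2.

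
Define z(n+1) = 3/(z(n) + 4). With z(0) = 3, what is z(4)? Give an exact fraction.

z(1) = 3/(3 + 4) = 3/7.
z(2) = 3/(3/7 + 4) = 21/31.
z(3) = 3/(21/31 + 4) = 93/145.
z(4) = 3/(93/145 + 4) = 435/673.

435/673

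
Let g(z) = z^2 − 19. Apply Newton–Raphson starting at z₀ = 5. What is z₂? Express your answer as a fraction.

959/220

g'(z) = 2z.
g(5) = 6, g'(5) = 10, so z₁ = 5 − 6/10 = 22/5.
g(22/5) = 9/25, g'(22/5) = 44/5, so z₂ = (22/5) − (9/25)/(44/5) = 959/220.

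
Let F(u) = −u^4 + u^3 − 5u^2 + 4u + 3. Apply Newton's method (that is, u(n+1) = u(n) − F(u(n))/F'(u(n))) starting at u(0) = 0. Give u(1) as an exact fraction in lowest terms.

F'(u) = −4u^3 + 3u^2 − 10u + 4.
F(0) = 3, F'(0) = 4, so u(1) = 0 − 3/4 = −3/4.

−3/4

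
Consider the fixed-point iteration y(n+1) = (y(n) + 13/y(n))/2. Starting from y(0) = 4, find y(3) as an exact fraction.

y(1) = (4 + 13/4)/2 = 29/8.
y(2) = (29/8 + 13/(29/8))/2 = 1673/464.
y(3) = (1673/464 + 13/(1673/464))/2 = 5597777/1552544.

5597777/1552544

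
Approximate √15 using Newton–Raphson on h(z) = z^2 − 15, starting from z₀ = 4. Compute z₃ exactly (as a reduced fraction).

h'(z) = 2z.
h(4) = 1, h'(4) = 8, so z₁ = 4 − 1/8 = 31/8.
h(31/8) = 1/64, h'(31/8) = 31/4, so z₂ = (31/8) − (1/64)/(31/4) = 1921/496.
h(1921/496) = 1/246016, h'(1921/496) = 1921/248, so z₃ = (1921/496) − (1/246016)/(1921/248) = 7380481/1905632.

7380481/1905632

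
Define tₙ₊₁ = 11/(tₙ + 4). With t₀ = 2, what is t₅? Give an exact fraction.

13299/7102

t₁ = 11/(2 + 4) = 11/6.
t₂ = 11/(11/6 + 4) = 66/35.
t₃ = 11/(66/35 + 4) = 385/206.
t₄ = 11/(385/206 + 4) = 2266/1209.
t₅ = 11/(2266/1209 + 4) = 13299/7102.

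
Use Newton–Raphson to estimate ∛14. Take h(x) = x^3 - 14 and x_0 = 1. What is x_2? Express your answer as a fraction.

4285/1152

h'(x) = 3x^2.
h(1) = -13, h'(1) = 3, so x_1 = 1 - (-13)/3 = 16/3.
h(16/3) = 3718/27, h'(16/3) = 256/3, so x_2 = (16/3) - (3718/27)/(256/3) = 4285/1152.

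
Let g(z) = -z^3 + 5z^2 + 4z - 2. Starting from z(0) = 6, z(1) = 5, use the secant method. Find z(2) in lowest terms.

g(6) = -14, g(5) = 18. z(2) = 5 - 18·(5 - 6)/(18 - (-14)) = 89/16.

89/16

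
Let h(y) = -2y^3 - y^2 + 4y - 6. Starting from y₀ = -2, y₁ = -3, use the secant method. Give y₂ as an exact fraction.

h(-2) = -2, h(-3) = 27. y₂ = (-3) - 27·((-3) - (-2))/(27 - (-2)) = -60/29.

-60/29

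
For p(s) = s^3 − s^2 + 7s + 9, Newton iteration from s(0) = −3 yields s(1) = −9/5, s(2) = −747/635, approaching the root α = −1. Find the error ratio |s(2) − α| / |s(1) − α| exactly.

28/127

s(1) − α = −9/5 − (−1) = −9/5 + 1 = −4/5, so |s(1) − α| = 4/5.
s(2) − α = −747/635 − (−1) = −747/635 + 1 = −112/635, so |s(2) − α| = 112/635.
Ratio = (112/635) / (4/5) = 28/127.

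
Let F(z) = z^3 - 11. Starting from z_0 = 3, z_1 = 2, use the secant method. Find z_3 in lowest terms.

3483/1561

F(3) = 16, F(2) = -3. z_2 = 2 - (-3)·(2 - 3)/((-3) - 16) = 41/19.
F(2) = -3, F(41/19) = -6528/6859. z_3 = (41/19) - (-6528/6859)·((41/19) - 2)/((-6528/6859) - (-3)) = 3483/1561.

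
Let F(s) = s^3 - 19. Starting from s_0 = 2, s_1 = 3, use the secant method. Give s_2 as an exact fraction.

F(2) = -11, F(3) = 8. s_2 = 3 - 8·(3 - 2)/(8 - (-11)) = 49/19.

49/19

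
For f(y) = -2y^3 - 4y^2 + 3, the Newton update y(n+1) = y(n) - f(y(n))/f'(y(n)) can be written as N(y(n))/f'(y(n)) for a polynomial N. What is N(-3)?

f'(y) = -6y^2 - 8y.
N(y) = y·f'(y) - f(y) = y·(-6y^2 - 8y) - (-2y^3 - 4y^2 + 3) = -4y^3 - 4y^2 - 3.
N(-3) = 69.

69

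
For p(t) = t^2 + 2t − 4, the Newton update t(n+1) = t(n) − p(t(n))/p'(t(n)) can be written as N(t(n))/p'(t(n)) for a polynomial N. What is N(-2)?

p'(t) = 2t + 2.
N(t) = t·p'(t) − p(t) = t·(2t + 2) − (t^2 + 2t − 4) = t^2 + 4.
N(-2) = 8.

8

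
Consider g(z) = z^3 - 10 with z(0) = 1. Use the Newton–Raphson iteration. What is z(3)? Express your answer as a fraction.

g'(z) = 3z^2.
g(1) = -9, g'(1) = 3, so z(1) = 1 - (-9)/3 = 4.
g(4) = 54, g'(4) = 48, so z(2) = 4 - 54/48 = 23/8.
g(23/8) = 7047/512, g'(23/8) = 1587/64, so z(3) = (23/8) - (7047/512)/(1587/64) = 4909/2116.

4909/2116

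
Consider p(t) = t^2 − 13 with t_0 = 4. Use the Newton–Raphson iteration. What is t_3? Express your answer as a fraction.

p'(t) = 2t.
p(4) = 3, p'(4) = 8, so t_1 = 4 − 3/8 = 29/8.
p(29/8) = 9/64, p'(29/8) = 29/4, so t_2 = (29/8) − (9/64)/(29/4) = 1673/464.
p(1673/464) = 81/215296, p'(1673/464) = 1673/232, so t_3 = (1673/464) − (81/215296)/(1673/232) = 5597777/1552544.

5597777/1552544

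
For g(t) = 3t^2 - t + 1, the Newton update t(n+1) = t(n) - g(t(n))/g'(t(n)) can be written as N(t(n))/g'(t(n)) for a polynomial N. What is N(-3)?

26

g'(t) = 6t - 1.
N(t) = t·g'(t) - g(t) = t·(6t - 1) - (3t^2 - t + 1) = 3t^2 - 1.
N(-3) = 26.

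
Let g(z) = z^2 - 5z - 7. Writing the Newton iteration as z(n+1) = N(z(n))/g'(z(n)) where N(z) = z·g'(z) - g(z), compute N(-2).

g'(z) = 2z - 5.
N(z) = z·g'(z) - g(z) = z·(2z - 5) - (z^2 - 5z - 7) = z^2 + 7.
N(-2) = 11.

11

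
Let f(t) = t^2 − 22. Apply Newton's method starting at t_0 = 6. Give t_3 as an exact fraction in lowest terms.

f'(t) = 2t.
f(6) = 14, f'(6) = 12, so t_1 = 6 − 14/12 = 29/6.
f(29/6) = 49/36, f'(29/6) = 29/3, so t_2 = (29/6) − (49/36)/(29/3) = 1633/348.
f(1633/348) = 2401/121104, f'(1633/348) = 1633/174, so t_3 = (1633/348) − (2401/121104)/(1633/174) = 5330977/1136568.

5330977/1136568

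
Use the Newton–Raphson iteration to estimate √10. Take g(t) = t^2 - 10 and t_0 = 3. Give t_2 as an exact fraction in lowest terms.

721/228

g'(t) = 2t.
g(3) = -1, g'(3) = 6, so t_1 = 3 - (-1)/6 = 19/6.
g(19/6) = 1/36, g'(19/6) = 19/3, so t_2 = (19/6) - (1/36)/(19/3) = 721/228.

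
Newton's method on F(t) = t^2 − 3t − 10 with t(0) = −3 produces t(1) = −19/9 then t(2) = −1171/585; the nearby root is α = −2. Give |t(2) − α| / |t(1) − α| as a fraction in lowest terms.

t(1) − α = −19/9 − (−2) = −19/9 + 2 = −1/9, so |t(1) − α| = 1/9.
t(2) − α = −1171/585 − (−2) = −1171/585 + 2 = −1/585, so |t(2) − α| = 1/585.
Ratio = (1/585) / (1/9) = 1/65.

1/65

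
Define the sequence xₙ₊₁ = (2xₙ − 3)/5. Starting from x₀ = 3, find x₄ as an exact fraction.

x₁ = (2·3 − 3)/5 = 3/5.
x₂ = (2·(3/5) − 3)/5 = −9/25.
x₃ = (2·(−9/25) − 3)/5 = −93/125.
x₄ = (2·(−93/125) − 3)/5 = −561/625.

−561/625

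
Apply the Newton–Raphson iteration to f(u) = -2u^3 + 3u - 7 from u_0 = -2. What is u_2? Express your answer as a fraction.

-11189/6069

f'(u) = -6u^2 + 3.
f(-2) = 3, f'(-2) = -21, so u_1 = (-2) - 3/(-21) = -13/7.
f(-13/7) = 82/343, f'(-13/7) = -867/49, so u_2 = (-13/7) - (82/343)/(-867/49) = -11189/6069.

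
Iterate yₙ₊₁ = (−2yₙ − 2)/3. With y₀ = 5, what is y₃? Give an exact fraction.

y₁ = (−2·5 − 2)/3 = −4.
y₂ = (−2·(−4) − 2)/3 = 2.
y₃ = (−2·2 − 2)/3 = −2.

−2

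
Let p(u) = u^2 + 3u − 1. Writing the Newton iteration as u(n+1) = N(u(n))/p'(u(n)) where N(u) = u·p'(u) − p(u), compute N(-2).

p'(u) = 2u + 3.
N(u) = u·p'(u) − p(u) = u·(2u + 3) − (u^2 + 3u − 1) = u^2 + 1.
N(-2) = 5.

5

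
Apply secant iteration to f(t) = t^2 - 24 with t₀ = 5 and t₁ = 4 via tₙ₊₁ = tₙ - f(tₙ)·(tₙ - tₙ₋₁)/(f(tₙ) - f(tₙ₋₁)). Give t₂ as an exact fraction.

44/9

f(5) = 1, f(4) = -8. t₂ = 4 - (-8)·(4 - 5)/((-8) - 1) = 44/9.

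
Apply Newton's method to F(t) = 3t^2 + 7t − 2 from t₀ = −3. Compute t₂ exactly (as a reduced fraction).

F'(t) = 6t + 7.
F(−3) = 4, F'(−3) = −11, so t₁ = (−3) − 4/(−11) = −29/11.
F(−29/11) = 48/121, F'(−29/11) = −97/11, so t₂ = (−29/11) − (48/121)/(−97/11) = −2765/1067.

−2765/1067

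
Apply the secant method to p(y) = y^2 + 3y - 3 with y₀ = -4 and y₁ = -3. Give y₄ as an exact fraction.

-345/91

p(-4) = 1, p(-3) = -3. y₂ = (-3) - (-3)·((-3) - (-4))/((-3) - 1) = -15/4.
p(-3) = -3, p(-15/4) = -3/16. y₃ = (-15/4) - (-3/16)·((-15/4) - (-3))/((-3/16) - (-3)) = -19/5.
p(-15/4) = -3/16, p(-19/5) = 1/25. y₄ = (-19/5) - (1/25)·((-19/5) - (-15/4))/((1/25) - (-3/16)) = -345/91.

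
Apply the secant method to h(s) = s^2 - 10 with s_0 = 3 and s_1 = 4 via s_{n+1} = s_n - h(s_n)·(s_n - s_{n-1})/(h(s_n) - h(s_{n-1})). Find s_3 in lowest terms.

h(3) = -1, h(4) = 6. s_2 = 4 - 6·(4 - 3)/(6 - (-1)) = 22/7.
h(4) = 6, h(22/7) = -6/49. s_3 = (22/7) - (-6/49)·((22/7) - 4)/((-6/49) - 6) = 79/25.

79/25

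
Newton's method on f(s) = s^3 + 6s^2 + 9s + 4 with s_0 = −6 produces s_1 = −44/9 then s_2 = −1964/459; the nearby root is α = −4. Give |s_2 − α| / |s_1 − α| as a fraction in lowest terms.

16/51

s_1 − α = −44/9 − (−4) = −44/9 + 4 = −8/9, so |s_1 − α| = 8/9.
s_2 − α = −1964/459 − (−4) = −1964/459 + 4 = −128/459, so |s_2 − α| = 128/459.
Ratio = (128/459) / (8/9) = 16/51.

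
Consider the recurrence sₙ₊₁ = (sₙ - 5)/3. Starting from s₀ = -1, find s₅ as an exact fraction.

-202/81

s₁ = ((-1) - 5)/3 = -2.
s₂ = ((-2) - 5)/3 = -7/3.
s₃ = ((-7/3) - 5)/3 = -22/9.
s₄ = ((-22/9) - 5)/3 = -67/27.
s₅ = ((-67/27) - 5)/3 = -202/81.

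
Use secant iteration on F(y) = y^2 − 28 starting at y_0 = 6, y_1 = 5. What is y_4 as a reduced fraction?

F(6) = 8, F(5) = −3. y_2 = 5 − (−3)·(5 − 6)/((−3) − 8) = 58/11.
F(5) = −3, F(58/11) = −24/121. y_3 = (58/11) − (−24/121)·((58/11) − 5)/((−24/121) − (−3)) = 598/113.
F(58/11) = −24/121, F(598/113) = 72/12769. y_4 = (598/113) − (72/12769)·((598/113) − (58/11))/((72/12769) − (−24/121)) = 17372/3283.

17372/3283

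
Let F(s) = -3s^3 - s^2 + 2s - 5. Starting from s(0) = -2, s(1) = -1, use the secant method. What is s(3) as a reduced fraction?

-655/399

F(-2) = 11, F(-1) = -5. s(2) = (-1) - (-5)·((-1) - (-2))/((-5) - 11) = -21/16.
F(-1) = -5, F(-21/16) = -10505/4096. s(3) = (-21/16) - (-10505/4096)·((-21/16) - (-1))/((-10505/4096) - (-5)) = -655/399.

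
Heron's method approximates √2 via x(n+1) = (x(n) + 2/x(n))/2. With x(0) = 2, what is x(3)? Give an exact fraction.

577/408

x(1) = (2 + 2/2)/2 = 3/2.
x(2) = (3/2 + 2/(3/2))/2 = 17/12.
x(3) = (17/12 + 2/(17/12))/2 = 577/408.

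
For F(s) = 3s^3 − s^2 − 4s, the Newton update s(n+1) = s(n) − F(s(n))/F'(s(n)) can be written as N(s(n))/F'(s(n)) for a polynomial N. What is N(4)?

368

F'(s) = 9s^2 − 2s − 4.
N(s) = s·F'(s) − F(s) = s·(9s^2 − 2s − 4) − (3s^3 − s^2 − 4s) = 6s^3 − s^2.
N(4) = 368.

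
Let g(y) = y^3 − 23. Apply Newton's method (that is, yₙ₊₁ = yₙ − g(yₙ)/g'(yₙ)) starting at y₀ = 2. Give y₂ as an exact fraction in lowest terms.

g'(y) = 3y^2.
g(2) = −15, g'(2) = 12, so y₁ = 2 − (−15)/12 = 13/4.
g(13/4) = 725/64, g'(13/4) = 507/16, so y₂ = (13/4) − (725/64)/(507/16) = 2933/1014.

2933/1014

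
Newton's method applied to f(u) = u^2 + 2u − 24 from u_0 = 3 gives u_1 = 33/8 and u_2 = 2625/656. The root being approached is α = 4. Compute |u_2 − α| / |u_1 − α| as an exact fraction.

1/82

u_1 − α = 33/8 − 4 = 1/8, so |u_1 − α| = 1/8.
u_2 − α = 2625/656 − 4 = 1/656, so |u_2 − α| = 1/656.
Ratio = (1/656) / (1/8) = 1/82.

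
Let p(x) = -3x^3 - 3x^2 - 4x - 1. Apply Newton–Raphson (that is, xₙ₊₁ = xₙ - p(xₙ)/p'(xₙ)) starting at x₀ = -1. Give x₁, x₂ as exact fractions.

p'(x) = -9x^2 - 6x - 4.
p(-1) = 3, p'(-1) = -7, so x₁ = (-1) - 3/(-7) = -4/7.
p(-4/7) = 297/343, p'(-4/7) = -172/49, so x₂ = (-4/7) - (297/343)/(-172/49) = -391/1204.

x₁ = -4/7, x₂ = -391/1204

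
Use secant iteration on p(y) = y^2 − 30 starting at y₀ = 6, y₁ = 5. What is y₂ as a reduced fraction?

p(6) = 6, p(5) = −5. y₂ = 5 − (−5)·(5 − 6)/((−5) − 6) = 60/11.

60/11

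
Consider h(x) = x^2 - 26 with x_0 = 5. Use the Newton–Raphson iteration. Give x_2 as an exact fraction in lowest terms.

h'(x) = 2x.
h(5) = -1, h'(5) = 10, so x_1 = 5 - (-1)/10 = 51/10.
h(51/10) = 1/100, h'(51/10) = 51/5, so x_2 = (51/10) - (1/100)/(51/5) = 5201/1020.

5201/1020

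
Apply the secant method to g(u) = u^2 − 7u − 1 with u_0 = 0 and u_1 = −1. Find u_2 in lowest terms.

−1/8

g(0) = −1, g(−1) = 7. u_2 = (−1) − 7·((−1) − 0)/(7 − (−1)) = −1/8.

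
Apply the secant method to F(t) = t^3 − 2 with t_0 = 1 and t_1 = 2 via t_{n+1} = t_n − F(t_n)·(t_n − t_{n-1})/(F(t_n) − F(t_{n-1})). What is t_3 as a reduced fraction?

F(1) = −1, F(2) = 6. t_2 = 2 − 6·(2 − 1)/(6 − (−1)) = 8/7.
F(2) = 6, F(8/7) = −174/343. t_3 = (8/7) − (−174/343)·((8/7) − 2)/((−174/343) − 6) = 75/62.

75/62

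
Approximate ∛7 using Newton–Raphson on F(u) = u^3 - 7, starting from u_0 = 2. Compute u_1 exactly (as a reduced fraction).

23/12

F'(u) = 3u^2.
F(2) = 1, F'(2) = 12, so u_1 = 2 - 1/12 = 23/12.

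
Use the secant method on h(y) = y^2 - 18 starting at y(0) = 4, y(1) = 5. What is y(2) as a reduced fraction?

38/9

h(4) = -2, h(5) = 7. y(2) = 5 - 7·(5 - 4)/(7 - (-2)) = 38/9.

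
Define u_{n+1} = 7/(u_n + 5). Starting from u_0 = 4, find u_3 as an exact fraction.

u_1 = 7/(4 + 5) = 7/9.
u_2 = 7/(7/9 + 5) = 63/52.
u_3 = 7/(63/52 + 5) = 364/323.

364/323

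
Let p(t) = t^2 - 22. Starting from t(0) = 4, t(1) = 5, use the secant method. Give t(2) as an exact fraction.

p(4) = -6, p(5) = 3. t(2) = 5 - 3·(5 - 4)/(3 - (-6)) = 14/3.

14/3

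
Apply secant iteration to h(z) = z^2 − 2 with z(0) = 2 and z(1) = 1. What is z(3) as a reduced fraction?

10/7

h(2) = 2, h(1) = −1. z(2) = 1 − (−1)·(1 − 2)/((−1) − 2) = 4/3.
h(1) = −1, h(4/3) = −2/9. z(3) = (4/3) − (−2/9)·((4/3) − 1)/((−2/9) − (−1)) = 10/7.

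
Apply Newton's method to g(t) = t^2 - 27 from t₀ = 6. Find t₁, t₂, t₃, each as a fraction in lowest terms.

g'(t) = 2t.
g(6) = 9, g'(6) = 12, so t₁ = 6 - 9/12 = 21/4.
g(21/4) = 9/16, g'(21/4) = 21/2, so t₂ = (21/4) - (9/16)/(21/2) = 291/56.
g(291/56) = 9/3136, g'(291/56) = 291/28, so t₃ = (291/56) - (9/3136)/(291/28) = 56451/10864.

t₁ = 21/4, t₂ = 291/56, t₃ = 56451/10864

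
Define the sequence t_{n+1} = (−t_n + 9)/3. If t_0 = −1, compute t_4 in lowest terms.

179/81

t_1 = (−(−1) + 9)/3 = 10/3.
t_2 = (−(10/3) + 9)/3 = 17/9.
t_3 = (−(17/9) + 9)/3 = 64/27.
t_4 = (−(64/27) + 9)/3 = 179/81.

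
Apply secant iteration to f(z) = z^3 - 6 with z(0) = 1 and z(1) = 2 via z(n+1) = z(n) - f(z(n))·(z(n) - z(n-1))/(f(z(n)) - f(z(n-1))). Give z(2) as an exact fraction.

f(1) = -5, f(2) = 2. z(2) = 2 - 2·(2 - 1)/(2 - (-5)) = 12/7.

12/7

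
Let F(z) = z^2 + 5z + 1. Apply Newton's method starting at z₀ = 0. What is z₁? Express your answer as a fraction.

F'(z) = 2z + 5.
F(0) = 1, F'(0) = 5, so z₁ = 0 − 1/5 = −1/5.

−1/5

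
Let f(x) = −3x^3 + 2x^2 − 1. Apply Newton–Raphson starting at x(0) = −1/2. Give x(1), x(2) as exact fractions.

f'(x) = −9x^2 + 4x.
f(−1/2) = −1/8, f'(−1/2) = −17/4, so x(1) = (−1/2) − (−1/8)/(−17/4) = −9/17.
f(−9/17) = 28/4913, f'(−9/17) = −1341/289, so x(2) = (−9/17) − (28/4913)/(−1341/289) = −12041/22797.

x(1) = −9/17, x(2) = −12041/22797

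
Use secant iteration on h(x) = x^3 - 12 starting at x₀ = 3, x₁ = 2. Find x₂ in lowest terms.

h(3) = 15, h(2) = -4. x₂ = 2 - (-4)·(2 - 3)/((-4) - 15) = 42/19.

42/19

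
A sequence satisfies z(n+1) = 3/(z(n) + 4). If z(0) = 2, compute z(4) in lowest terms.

42/65

z(1) = 3/(2 + 4) = 1/2.
z(2) = 3/(1/2 + 4) = 2/3.
z(3) = 3/(2/3 + 4) = 9/14.
z(4) = 3/(9/14 + 4) = 42/65.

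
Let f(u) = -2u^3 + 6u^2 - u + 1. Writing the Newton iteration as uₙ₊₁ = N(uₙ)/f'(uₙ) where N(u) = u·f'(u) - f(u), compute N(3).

f'(u) = -6u^2 + 12u - 1.
N(u) = u·f'(u) - f(u) = u·(-6u^2 + 12u - 1) - (-2u^3 + 6u^2 - u + 1) = -4u^3 + 6u^2 - 1.
N(3) = -55.

-55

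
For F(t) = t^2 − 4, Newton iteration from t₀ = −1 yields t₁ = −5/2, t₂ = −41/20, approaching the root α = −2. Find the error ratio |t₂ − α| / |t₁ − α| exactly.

1/10

t₁ − α = −5/2 − (−2) = −5/2 + 2 = −1/2, so |t₁ − α| = 1/2.
t₂ − α = −41/20 − (−2) = −41/20 + 2 = −1/20, so |t₂ − α| = 1/20.
Ratio = (1/20) / (1/2) = 1/10.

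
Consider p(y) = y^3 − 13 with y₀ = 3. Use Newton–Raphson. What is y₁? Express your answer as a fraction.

67/27

p'(y) = 3y^2.
p(3) = 14, p'(3) = 27, so y₁ = 3 − 14/27 = 67/27.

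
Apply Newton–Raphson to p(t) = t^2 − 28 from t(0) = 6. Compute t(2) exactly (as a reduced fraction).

p'(t) = 2t.
p(6) = 8, p'(6) = 12, so t(1) = 6 − 8/12 = 16/3.
p(16/3) = 4/9, p'(16/3) = 32/3, so t(2) = (16/3) − (4/9)/(32/3) = 127/24.

127/24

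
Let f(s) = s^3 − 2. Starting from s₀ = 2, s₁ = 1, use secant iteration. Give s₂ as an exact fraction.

f(2) = 6, f(1) = −1. s₂ = 1 − (−1)·(1 − 2)/((−1) − 6) = 8/7.

8/7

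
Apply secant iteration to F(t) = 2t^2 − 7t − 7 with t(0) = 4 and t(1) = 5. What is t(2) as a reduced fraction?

F(4) = −3, F(5) = 8. t(2) = 5 − 8·(5 − 4)/(8 − (−3)) = 47/11.

47/11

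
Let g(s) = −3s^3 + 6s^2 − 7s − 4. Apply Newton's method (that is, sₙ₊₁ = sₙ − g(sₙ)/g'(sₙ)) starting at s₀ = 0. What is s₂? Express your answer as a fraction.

g'(s) = −9s^2 + 12s − 7.
g(0) = −4, g'(0) = −7, so s₁ = 0 − (−4)/(−7) = −4/7.
g(−4/7) = 864/343, g'(−4/7) = −823/49, so s₂ = (−4/7) − (864/343)/(−823/49) = −2428/5761.

−2428/5761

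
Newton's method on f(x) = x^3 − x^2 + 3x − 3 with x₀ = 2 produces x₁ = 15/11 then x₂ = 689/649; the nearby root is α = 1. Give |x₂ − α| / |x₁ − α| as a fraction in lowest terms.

x₁ − α = 15/11 − 1 = 4/11, so |x₁ − α| = 4/11.
x₂ − α = 689/649 − 1 = 40/649, so |x₂ − α| = 40/649.
Ratio = (40/649) / (4/11) = 10/59.

10/59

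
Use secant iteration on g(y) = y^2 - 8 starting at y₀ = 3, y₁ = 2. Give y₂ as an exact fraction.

g(3) = 1, g(2) = -4. y₂ = 2 - (-4)·(2 - 3)/((-4) - 1) = 14/5.

14/5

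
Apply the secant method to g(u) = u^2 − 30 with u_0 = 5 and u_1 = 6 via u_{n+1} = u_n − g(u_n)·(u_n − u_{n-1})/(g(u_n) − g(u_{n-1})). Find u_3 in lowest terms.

g(5) = −5, g(6) = 6. u_2 = 6 − 6·(6 − 5)/(6 − (−5)) = 60/11.
g(6) = 6, g(60/11) = −30/121. u_3 = (60/11) − (−30/121)·((60/11) − 6)/((−30/121) − 6) = 115/21.

115/21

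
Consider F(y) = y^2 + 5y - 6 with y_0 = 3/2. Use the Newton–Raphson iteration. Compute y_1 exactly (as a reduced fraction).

F'(y) = 2y + 5.
F(3/2) = 15/4, F'(3/2) = 8, so y_1 = (3/2) - (15/4)/8 = 33/32.

33/32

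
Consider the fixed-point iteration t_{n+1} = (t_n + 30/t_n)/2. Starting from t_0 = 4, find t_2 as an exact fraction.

t_1 = (4 + 30/4)/2 = 23/4.
t_2 = (23/4 + 30/(23/4))/2 = 1009/184.

1009/184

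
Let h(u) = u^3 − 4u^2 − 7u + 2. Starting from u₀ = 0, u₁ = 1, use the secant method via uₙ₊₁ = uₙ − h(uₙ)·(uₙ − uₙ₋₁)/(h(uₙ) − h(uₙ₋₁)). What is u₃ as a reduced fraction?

8/33

h(0) = 2, h(1) = −8. u₂ = 1 − (−8)·(1 − 0)/((−8) − 2) = 1/5.
h(1) = −8, h(1/5) = 56/125. u₃ = (1/5) − (56/125)·((1/5) − 1)/((56/125) − (−8)) = 8/33.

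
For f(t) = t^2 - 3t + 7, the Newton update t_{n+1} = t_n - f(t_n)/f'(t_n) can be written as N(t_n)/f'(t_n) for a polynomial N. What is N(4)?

f'(t) = 2t - 3.
N(t) = t·f'(t) - f(t) = t·(2t - 3) - (t^2 - 3t + 7) = t^2 - 7.
N(4) = 9.

9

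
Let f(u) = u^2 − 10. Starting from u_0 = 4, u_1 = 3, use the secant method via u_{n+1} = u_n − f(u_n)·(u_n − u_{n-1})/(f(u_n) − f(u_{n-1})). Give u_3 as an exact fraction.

136/43

f(4) = 6, f(3) = −1. u_2 = 3 − (−1)·(3 − 4)/((−1) − 6) = 22/7.
f(3) = −1, f(22/7) = −6/49. u_3 = (22/7) − (−6/49)·((22/7) − 3)/((−6/49) − (−1)) = 136/43.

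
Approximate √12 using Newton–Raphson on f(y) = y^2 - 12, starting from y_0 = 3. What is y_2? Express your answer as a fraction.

97/28

f'(y) = 2y.
f(3) = -3, f'(3) = 6, so y_1 = 3 - (-3)/6 = 7/2.
f(7/2) = 1/4, f'(7/2) = 7, so y_2 = (7/2) - (1/4)/7 = 97/28.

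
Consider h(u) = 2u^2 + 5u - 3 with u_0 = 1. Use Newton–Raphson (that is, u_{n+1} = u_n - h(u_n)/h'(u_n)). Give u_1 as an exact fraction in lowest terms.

5/9

h'(u) = 4u + 5.
h(1) = 4, h'(1) = 9, so u_1 = 1 - 4/9 = 5/9.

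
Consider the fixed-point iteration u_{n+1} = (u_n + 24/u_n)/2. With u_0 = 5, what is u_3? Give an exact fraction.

u_1 = (5 + 24/5)/2 = 49/10.
u_2 = (49/10 + 24/(49/10))/2 = 4801/980.
u_3 = (4801/980 + 24/(4801/980))/2 = 46099201/9409960.

46099201/9409960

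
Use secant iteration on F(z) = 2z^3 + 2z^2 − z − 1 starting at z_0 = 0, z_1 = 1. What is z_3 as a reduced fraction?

23/41

F(0) = −1, F(1) = 2. z_2 = 1 − 2·(1 − 0)/(2 − (−1)) = 1/3.
F(1) = 2, F(1/3) = −28/27. z_3 = (1/3) − (−28/27)·((1/3) − 1)/((−28/27) − 2) = 23/41.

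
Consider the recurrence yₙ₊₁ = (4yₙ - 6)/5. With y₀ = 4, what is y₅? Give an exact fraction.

-1702/625

y₁ = (4·4 - 6)/5 = 2.
y₂ = (4·2 - 6)/5 = 2/5.
y₃ = (4·(2/5) - 6)/5 = -22/25.
y₄ = (4·(-22/25) - 6)/5 = -238/125.
y₅ = (4·(-238/125) - 6)/5 = -1702/625.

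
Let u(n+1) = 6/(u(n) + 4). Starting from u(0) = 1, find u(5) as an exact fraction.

1038/893

u(1) = 6/(1 + 4) = 6/5.
u(2) = 6/(6/5 + 4) = 15/13.
u(3) = 6/(15/13 + 4) = 78/67.
u(4) = 6/(78/67 + 4) = 201/173.
u(5) = 6/(201/173 + 4) = 1038/893.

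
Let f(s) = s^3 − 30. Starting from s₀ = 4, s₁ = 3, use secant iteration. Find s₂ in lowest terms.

114/37

f(4) = 34, f(3) = −3. s₂ = 3 − (−3)·(3 − 4)/((−3) − 34) = 114/37.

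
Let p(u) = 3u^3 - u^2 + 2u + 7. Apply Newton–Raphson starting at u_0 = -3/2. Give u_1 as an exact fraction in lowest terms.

-118/101

p'(u) = 9u^2 - 2u + 2.
p(-3/2) = -67/8, p'(-3/2) = 101/4, so u_1 = (-3/2) - (-67/8)/(101/4) = -118/101.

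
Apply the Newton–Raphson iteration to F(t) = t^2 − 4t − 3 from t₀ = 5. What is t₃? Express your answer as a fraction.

56641/12192

F'(t) = 2t − 4.
F(5) = 2, F'(5) = 6, so t₁ = 5 − 2/6 = 14/3.
F(14/3) = 1/9, F'(14/3) = 16/3, so t₂ = (14/3) − (1/9)/(16/3) = 223/48.
F(223/48) = 1/2304, F'(223/48) = 127/24, so t₃ = (223/48) − (1/2304)/(127/24) = 56641/12192.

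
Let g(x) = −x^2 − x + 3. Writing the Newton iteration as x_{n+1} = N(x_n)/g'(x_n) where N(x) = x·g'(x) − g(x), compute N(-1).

−4

g'(x) = −2x − 1.
N(x) = x·g'(x) − g(x) = x·(−2x − 1) − (−x^2 − x + 3) = −x^2 − 3.
N(-1) = −4.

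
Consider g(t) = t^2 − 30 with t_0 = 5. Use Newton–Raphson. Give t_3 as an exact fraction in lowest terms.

116161/21208

g'(t) = 2t.
g(5) = −5, g'(5) = 10, so t_1 = 5 − (−5)/10 = 11/2.
g(11/2) = 1/4, g'(11/2) = 11, so t_2 = (11/2) − (1/4)/11 = 241/44.
g(241/44) = 1/1936, g'(241/44) = 241/22, so t_3 = (241/44) − (1/1936)/(241/22) = 116161/21208.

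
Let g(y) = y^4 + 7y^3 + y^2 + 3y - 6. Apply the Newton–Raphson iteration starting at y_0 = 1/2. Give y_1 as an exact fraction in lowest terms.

131/156

g'(y) = 4y^3 + 21y^2 + 2y + 3.
g(1/2) = -53/16, g'(1/2) = 39/4, so y_1 = (1/2) - (-53/16)/(39/4) = 131/156.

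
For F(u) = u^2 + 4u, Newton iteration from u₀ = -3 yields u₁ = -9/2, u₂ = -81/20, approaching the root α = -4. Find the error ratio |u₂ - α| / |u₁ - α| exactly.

u₁ - α = -9/2 - (-4) = -9/2 + 4 = -1/2, so |u₁ - α| = 1/2.
u₂ - α = -81/20 - (-4) = -81/20 + 4 = -1/20, so |u₂ - α| = 1/20.
Ratio = (1/20) / (1/2) = 1/10.

1/10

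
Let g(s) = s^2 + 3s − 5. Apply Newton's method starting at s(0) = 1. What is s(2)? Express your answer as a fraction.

161/135

g'(s) = 2s + 3.
g(1) = −1, g'(1) = 5, so s(1) = 1 − (−1)/5 = 6/5.
g(6/5) = 1/25, g'(6/5) = 27/5, so s(2) = (6/5) − (1/25)/(27/5) = 161/135.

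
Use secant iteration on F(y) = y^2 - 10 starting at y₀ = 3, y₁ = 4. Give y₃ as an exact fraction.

79/25

F(3) = -1, F(4) = 6. y₂ = 4 - 6·(4 - 3)/(6 - (-1)) = 22/7.
F(4) = 6, F(22/7) = -6/49. y₃ = (22/7) - (-6/49)·((22/7) - 4)/((-6/49) - 6) = 79/25.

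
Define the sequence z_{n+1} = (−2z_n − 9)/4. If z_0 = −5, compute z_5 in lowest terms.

z_1 = (−2·(−5) − 9)/4 = 1/4.
z_2 = (−2·(1/4) − 9)/4 = −19/8.
z_3 = (−2·(−19/8) − 9)/4 = −17/16.
z_4 = (−2·(−17/16) − 9)/4 = −55/32.
z_5 = (−2·(−55/32) − 9)/4 = −89/64.

−89/64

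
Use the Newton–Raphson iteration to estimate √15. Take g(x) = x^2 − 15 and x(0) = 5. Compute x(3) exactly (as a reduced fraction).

g'(x) = 2x.
g(5) = 10, g'(5) = 10, so x(1) = 5 − 10/10 = 4.
g(4) = 1, g'(4) = 8, so x(2) = 4 − 1/8 = 31/8.
g(31/8) = 1/64, g'(31/8) = 31/4, so x(3) = (31/8) − (1/64)/(31/4) = 1921/496.

1921/496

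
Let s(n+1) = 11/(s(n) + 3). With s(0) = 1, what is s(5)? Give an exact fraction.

6512/3019

s(1) = 11/(1 + 3) = 11/4.
s(2) = 11/(11/4 + 3) = 44/23.
s(3) = 11/(44/23 + 3) = 253/113.
s(4) = 11/(253/113 + 3) = 1243/592.
s(5) = 11/(1243/592 + 3) = 6512/3019.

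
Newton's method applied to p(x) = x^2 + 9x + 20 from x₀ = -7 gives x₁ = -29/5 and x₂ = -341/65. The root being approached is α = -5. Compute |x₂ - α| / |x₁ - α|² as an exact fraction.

5/13

x₁ - α = -29/5 - (-5) = -29/5 + 5 = -4/5, so |x₁ - α| = 4/5.
x₂ - α = -341/65 - (-5) = -341/65 + 5 = -16/65, so |x₂ - α| = 16/65.
|x₁ - α|² = 16/25.
Ratio = (16/65) / (16/25) = 5/13.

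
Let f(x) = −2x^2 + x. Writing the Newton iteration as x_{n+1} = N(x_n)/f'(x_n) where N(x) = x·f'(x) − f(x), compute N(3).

−18

f'(x) = −4x + 1.
N(x) = x·f'(x) − f(x) = x·(−4x + 1) − (−2x^2 + x) = −2x^2.
N(3) = −18.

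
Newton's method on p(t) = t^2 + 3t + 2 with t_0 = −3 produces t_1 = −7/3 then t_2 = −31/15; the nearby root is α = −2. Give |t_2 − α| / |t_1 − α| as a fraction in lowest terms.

t_1 − α = −7/3 − (−2) = −7/3 + 2 = −1/3, so |t_1 − α| = 1/3.
t_2 − α = −31/15 − (−2) = −31/15 + 2 = −1/15, so |t_2 − α| = 1/15.
Ratio = (1/15) / (1/3) = 1/5.

1/5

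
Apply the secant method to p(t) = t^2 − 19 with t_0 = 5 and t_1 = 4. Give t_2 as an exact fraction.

13/3

p(5) = 6, p(4) = −3. t_2 = 4 − (−3)·(4 − 5)/((−3) − 6) = 13/3.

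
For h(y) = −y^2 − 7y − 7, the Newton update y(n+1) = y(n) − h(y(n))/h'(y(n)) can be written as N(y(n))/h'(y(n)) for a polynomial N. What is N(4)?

h'(y) = −2y − 7.
N(y) = y·h'(y) − h(y) = y·(−2y − 7) − (−y^2 − 7y − 7) = −y^2 + 7.
N(4) = −9.

−9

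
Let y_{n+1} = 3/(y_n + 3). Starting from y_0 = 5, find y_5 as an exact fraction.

132/167

y_1 = 3/(5 + 3) = 3/8.
y_2 = 3/(3/8 + 3) = 8/9.
y_3 = 3/(8/9 + 3) = 27/35.
y_4 = 3/(27/35 + 3) = 35/44.
y_5 = 3/(35/44 + 3) = 132/167.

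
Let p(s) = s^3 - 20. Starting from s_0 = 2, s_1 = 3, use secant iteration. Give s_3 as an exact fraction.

p(2) = -12, p(3) = 7. s_2 = 3 - 7·(3 - 2)/(7 - (-12)) = 50/19.
p(3) = 7, p(50/19) = -12180/6859. s_3 = (50/19) - (-12180/6859)·((50/19) - 3)/((-12180/6859) - 7) = 23270/8599.

23270/8599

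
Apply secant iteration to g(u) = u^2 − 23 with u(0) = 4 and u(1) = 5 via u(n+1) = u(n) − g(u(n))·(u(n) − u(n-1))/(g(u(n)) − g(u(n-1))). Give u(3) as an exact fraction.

g(4) = −7, g(5) = 2. u(2) = 5 − 2·(5 − 4)/(2 − (−7)) = 43/9.
g(5) = 2, g(43/9) = −14/81. u(3) = (43/9) − (−14/81)·((43/9) − 5)/((−14/81) − 2) = 211/44.

211/44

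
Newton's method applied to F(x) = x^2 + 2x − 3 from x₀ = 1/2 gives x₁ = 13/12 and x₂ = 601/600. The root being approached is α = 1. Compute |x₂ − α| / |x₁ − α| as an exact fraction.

x₁ − α = 13/12 − 1 = 1/12, so |x₁ − α| = 1/12.
x₂ − α = 601/600 − 1 = 1/600, so |x₂ − α| = 1/600.
Ratio = (1/600) / (1/12) = 1/50.

1/50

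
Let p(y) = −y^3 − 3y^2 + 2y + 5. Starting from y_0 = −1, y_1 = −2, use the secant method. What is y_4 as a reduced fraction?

p(−1) = 1, p(−2) = −3. y_2 = (−2) − (−3)·((−2) − (−1))/((−3) − 1) = −5/4.
p(−2) = −3, p(−5/4) = −15/64. y_3 = (−5/4) − (−15/64)·((−5/4) − (−2))/((−15/64) − (−3)) = −70/59.
p(−5/4) = −15/64, p(−70/59) = 15255/205379. y_4 = (−70/59) − (15255/205379)·((−70/59) − (−5/4))/((15255/205379) − (−15/64)) = −325030/270467.

−325030/270467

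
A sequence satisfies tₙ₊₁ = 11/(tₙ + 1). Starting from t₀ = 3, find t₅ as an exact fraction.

2464/873

t₁ = 11/(3 + 1) = 11/4.
t₂ = 11/(11/4 + 1) = 44/15.
t₃ = 11/(44/15 + 1) = 165/59.
t₄ = 11/(165/59 + 1) = 649/224.
t₅ = 11/(649/224 + 1) = 2464/873.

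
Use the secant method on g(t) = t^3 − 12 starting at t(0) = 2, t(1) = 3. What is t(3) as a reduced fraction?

5602/2469

g(2) = −4, g(3) = 15. t(2) = 3 − 15·(3 − 2)/(15 − (−4)) = 42/19.
g(3) = 15, g(42/19) = −8220/6859. t(3) = (42/19) − (−8220/6859)·((42/19) − 3)/((−8220/6859) − 15) = 5602/2469.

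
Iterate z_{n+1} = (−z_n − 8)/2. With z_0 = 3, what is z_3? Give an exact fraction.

−27/8

z_1 = (−3 − 8)/2 = −11/2.
z_2 = (−(−11/2) − 8)/2 = −5/4.
z_3 = (−(−5/4) − 8)/2 = −27/8.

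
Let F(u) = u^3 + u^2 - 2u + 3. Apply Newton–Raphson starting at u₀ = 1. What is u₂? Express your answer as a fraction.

F'(u) = 3u^2 + 2u - 2.
F(1) = 3, F'(1) = 3, so u₁ = 1 - 3/3 = 0.
F(0) = 3, F'(0) = -2, so u₂ = 0 - 3/(-2) = 3/2.

3/2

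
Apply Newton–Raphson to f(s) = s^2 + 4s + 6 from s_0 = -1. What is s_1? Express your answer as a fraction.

-5/2

f'(s) = 2s + 4.
f(-1) = 3, f'(-1) = 2, so s_1 = (-1) - 3/2 = -5/2.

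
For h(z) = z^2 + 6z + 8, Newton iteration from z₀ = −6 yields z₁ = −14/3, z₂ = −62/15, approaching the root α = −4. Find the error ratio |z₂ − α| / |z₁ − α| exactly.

1/5

z₁ − α = −14/3 − (−4) = −14/3 + 4 = −2/3, so |z₁ − α| = 2/3.
z₂ − α = −62/15 − (−4) = −62/15 + 4 = −2/15, so |z₂ − α| = 2/15.
Ratio = (2/15) / (2/3) = 1/5.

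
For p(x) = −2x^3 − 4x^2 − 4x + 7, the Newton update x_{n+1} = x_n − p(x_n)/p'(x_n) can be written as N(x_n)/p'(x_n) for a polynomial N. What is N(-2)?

9

p'(x) = −6x^2 − 8x − 4.
N(x) = x·p'(x) − p(x) = x·(−6x^2 − 8x − 4) − (−2x^3 − 4x^2 − 4x + 7) = −4x^3 − 4x^2 − 7.
N(-2) = 9.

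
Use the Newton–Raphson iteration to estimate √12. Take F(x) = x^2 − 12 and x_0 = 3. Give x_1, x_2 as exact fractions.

F'(x) = 2x.
F(3) = −3, F'(3) = 6, so x_1 = 3 − (−3)/6 = 7/2.
F(7/2) = 1/4, F'(7/2) = 7, so x_2 = (7/2) − (1/4)/7 = 97/28.

x_1 = 7/2, x_2 = 97/28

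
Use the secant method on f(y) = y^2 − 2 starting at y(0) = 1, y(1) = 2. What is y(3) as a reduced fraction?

f(1) = −1, f(2) = 2. y(2) = 2 − 2·(2 − 1)/(2 − (−1)) = 4/3.
f(2) = 2, f(4/3) = −2/9. y(3) = (4/3) − (−2/9)·((4/3) − 2)/((−2/9) − 2) = 7/5.

7/5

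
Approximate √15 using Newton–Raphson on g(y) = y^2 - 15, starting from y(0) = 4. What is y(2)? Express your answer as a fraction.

g'(y) = 2y.
g(4) = 1, g'(4) = 8, so y(1) = 4 - 1/8 = 31/8.
g(31/8) = 1/64, g'(31/8) = 31/4, so y(2) = (31/8) - (1/64)/(31/4) = 1921/496.

1921/496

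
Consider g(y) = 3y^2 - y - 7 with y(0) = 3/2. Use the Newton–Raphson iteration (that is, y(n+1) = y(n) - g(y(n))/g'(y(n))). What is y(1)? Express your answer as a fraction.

55/32

g'(y) = 6y - 1.
g(3/2) = -7/4, g'(3/2) = 8, so y(1) = (3/2) - (-7/4)/8 = 55/32.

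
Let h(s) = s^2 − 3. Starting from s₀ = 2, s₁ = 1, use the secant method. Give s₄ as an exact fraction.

h(2) = 1, h(1) = −2. s₂ = 1 − (−2)·(1 − 2)/((−2) − 1) = 5/3.
h(1) = −2, h(5/3) = −2/9. s₃ = (5/3) − (−2/9)·((5/3) − 1)/((−2/9) − (−2)) = 7/4.
h(5/3) = −2/9, h(7/4) = 1/16. s₄ = (7/4) − (1/16)·((7/4) − (5/3))/((1/16) − (−2/9)) = 71/41.

71/41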